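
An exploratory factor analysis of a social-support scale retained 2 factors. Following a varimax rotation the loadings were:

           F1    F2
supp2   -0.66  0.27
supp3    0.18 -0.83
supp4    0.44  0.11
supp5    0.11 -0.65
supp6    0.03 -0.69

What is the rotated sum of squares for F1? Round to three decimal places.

SS loadings for F1 = (-0.66)² + 0.18² + 0.44² + 0.11² + 0.03² = 0.4356 + 0.0324 + 0.1936 + 0.0121 + 0.0009 = 0.6746

0.675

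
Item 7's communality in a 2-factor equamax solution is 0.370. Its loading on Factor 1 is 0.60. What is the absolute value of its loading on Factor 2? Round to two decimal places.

0.10

Under orthogonal rotation h² = Σλ², so λ_Factor 2² = h² − (0.3600) = 0.370 − 0.3600 = 0.0100.
|λ| = √0.0100 = 0.1000.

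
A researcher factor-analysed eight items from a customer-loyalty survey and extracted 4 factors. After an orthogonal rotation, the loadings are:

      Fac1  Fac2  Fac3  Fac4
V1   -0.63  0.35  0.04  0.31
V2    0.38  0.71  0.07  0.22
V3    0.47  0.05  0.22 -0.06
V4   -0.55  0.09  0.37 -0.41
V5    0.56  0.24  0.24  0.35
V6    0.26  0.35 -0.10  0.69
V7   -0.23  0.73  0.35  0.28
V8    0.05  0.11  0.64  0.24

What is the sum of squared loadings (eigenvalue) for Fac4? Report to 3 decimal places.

1.051

SS loadings for Fac4 = 0.31² + 0.22² + (-0.06)² + (-0.41)² + 0.35² + 0.69² + 0.28² + 0.24² = 0.0961 + 0.0484 + 0.0036 + 0.1681 + 0.1225 + 0.4761 + 0.0784 + 0.0576 = 1.0508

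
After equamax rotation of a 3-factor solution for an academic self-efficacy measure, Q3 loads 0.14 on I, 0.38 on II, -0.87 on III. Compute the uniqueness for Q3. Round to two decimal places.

h² = 0.14² + 0.38² + (-0.87)² = 0.0196 + 0.1444 + 0.7569 = 0.9209
Uniqueness u² = 1 − h² = 1 − 0.9209 = 0.0791

0.08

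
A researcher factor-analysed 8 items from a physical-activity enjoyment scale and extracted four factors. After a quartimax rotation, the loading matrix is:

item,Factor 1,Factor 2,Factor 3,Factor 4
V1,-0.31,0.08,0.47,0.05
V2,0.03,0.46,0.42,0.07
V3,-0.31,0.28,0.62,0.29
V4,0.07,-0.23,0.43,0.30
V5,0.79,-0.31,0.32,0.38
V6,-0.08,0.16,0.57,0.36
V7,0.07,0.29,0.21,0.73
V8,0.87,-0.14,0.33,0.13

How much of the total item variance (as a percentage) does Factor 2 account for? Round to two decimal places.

7.18%

SS loadings for Factor 2 = 0.08² + 0.46² + 0.28² + (-0.23)² + (-0.31)² + 0.16² + 0.29² + (-0.14)² = 0.5747
With 8 standardized items, total variance = 8. Proportion = 0.5747/8 = 0.0718 → 7.18%.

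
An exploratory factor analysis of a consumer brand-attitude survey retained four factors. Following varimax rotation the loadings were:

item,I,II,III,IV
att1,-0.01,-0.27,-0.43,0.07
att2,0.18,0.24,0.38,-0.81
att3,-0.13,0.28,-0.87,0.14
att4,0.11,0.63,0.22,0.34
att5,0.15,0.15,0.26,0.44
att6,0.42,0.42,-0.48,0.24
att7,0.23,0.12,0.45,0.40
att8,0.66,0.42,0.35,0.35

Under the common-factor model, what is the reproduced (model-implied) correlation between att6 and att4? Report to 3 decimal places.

0.287

r̂ = Σ λ_i·λ_j across factors = (0.42)(0.11) + (0.42)(0.63) + (-0.48)(0.22) + (0.24)(0.34)
  = +0.0462 +0.2646 -0.1056 +0.0816 = 0.2868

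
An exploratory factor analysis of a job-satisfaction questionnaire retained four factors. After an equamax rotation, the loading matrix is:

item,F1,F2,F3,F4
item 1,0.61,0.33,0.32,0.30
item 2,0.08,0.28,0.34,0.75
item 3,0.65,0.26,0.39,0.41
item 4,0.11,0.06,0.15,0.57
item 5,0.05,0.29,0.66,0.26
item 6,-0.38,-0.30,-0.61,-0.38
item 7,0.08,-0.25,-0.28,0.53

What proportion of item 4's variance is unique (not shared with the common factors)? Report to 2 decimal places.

0.64

h² = 0.11² + 0.06² + 0.15² + 0.57² = 0.0121 + 0.0036 + 0.0225 + 0.3249 = 0.3631
Uniqueness u² = 1 − h² = 1 − 0.3631 = 0.6369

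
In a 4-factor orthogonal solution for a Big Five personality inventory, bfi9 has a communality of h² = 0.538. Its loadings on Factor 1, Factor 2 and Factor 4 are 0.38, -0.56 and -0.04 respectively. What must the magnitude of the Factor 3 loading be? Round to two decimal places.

Under orthogonal rotation h² = Σλ², so λ_Factor 3² = h² − (0.4596) = 0.538 − 0.4596 = 0.0784.
|λ| = √0.0784 = 0.2800.

0.28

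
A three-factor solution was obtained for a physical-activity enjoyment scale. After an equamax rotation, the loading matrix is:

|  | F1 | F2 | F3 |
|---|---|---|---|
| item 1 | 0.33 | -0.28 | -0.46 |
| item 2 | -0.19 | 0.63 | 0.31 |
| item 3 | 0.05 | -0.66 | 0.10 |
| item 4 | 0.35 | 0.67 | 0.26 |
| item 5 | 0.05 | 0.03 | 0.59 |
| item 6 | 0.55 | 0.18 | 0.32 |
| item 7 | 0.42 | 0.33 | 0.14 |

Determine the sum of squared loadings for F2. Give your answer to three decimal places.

SS loadings for F2 = (-0.28)² + 0.63² + (-0.66)² + 0.67² + 0.03² + 0.18² + 0.33² = 0.0784 + 0.3969 + 0.4356 + 0.4489 + 0.0009 + 0.0324 + 0.1089 = 1.5020

1.502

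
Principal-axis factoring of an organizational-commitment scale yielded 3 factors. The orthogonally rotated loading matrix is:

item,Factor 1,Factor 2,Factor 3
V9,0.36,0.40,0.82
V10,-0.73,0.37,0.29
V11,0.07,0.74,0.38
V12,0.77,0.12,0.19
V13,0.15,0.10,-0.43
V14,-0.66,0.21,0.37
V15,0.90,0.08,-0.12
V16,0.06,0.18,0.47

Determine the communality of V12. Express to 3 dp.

h² = 0.77² + 0.12² + 0.19² = 0.5929 + 0.0144 + 0.0361 = 0.6434

0.643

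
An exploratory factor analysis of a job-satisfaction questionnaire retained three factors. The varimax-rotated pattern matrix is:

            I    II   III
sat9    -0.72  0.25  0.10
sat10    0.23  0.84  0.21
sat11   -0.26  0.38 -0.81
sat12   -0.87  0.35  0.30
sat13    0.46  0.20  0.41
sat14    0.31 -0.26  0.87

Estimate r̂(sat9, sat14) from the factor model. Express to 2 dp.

r̂ = Σ λ_i·λ_j across factors = (-0.72)(0.31) + (0.25)(-0.26) + (0.10)(0.87)
  = -0.2232 -0.0650 +0.0870 = -0.2012

-0.20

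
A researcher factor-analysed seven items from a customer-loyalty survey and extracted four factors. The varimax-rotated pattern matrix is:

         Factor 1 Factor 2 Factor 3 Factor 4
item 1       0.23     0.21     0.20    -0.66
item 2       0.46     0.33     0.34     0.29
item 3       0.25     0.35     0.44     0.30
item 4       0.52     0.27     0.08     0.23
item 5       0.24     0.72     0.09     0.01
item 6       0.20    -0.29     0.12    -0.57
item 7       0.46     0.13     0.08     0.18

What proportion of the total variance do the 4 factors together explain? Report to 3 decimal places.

0.468

SS loadings by factor: 0.9066, 0.9678, 0.3845, 1.0200; total = 3.2789.
Total variance with 7 standardized items is 7, so the solution explains 3.2789/7 = 0.4684.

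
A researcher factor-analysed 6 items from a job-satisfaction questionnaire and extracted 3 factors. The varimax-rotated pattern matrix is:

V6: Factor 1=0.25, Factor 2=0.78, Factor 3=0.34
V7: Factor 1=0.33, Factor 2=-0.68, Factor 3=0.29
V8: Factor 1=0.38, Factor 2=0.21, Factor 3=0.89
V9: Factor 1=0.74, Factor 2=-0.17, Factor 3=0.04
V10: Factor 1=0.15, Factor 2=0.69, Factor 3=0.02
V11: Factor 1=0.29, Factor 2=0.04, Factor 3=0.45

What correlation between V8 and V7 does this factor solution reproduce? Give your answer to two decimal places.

0.24

r̂ = Σ λ_i·λ_j across factors = (0.38)(0.33) + (0.21)(-0.68) + (0.89)(0.29)
  = +0.1254 -0.1428 +0.2581 = 0.2407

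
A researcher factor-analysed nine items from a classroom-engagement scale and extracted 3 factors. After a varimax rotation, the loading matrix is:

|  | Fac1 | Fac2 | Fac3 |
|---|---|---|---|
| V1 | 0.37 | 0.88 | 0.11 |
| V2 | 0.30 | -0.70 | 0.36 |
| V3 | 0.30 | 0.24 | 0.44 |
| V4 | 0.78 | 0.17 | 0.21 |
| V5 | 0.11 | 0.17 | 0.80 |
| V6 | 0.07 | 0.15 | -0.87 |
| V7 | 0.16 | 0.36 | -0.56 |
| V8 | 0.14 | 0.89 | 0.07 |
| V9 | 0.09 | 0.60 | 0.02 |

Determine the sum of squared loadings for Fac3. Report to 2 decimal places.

2.10

SS loadings for Fac3 = 0.11² + 0.36² + 0.44² + 0.21² + 0.80² + (-0.87)² + (-0.56)² + 0.07² + 0.02² = 0.0121 + 0.1296 + 0.1936 + 0.0441 + 0.6400 + 0.7569 + 0.3136 + 0.0049 + 0.0004 = 2.0952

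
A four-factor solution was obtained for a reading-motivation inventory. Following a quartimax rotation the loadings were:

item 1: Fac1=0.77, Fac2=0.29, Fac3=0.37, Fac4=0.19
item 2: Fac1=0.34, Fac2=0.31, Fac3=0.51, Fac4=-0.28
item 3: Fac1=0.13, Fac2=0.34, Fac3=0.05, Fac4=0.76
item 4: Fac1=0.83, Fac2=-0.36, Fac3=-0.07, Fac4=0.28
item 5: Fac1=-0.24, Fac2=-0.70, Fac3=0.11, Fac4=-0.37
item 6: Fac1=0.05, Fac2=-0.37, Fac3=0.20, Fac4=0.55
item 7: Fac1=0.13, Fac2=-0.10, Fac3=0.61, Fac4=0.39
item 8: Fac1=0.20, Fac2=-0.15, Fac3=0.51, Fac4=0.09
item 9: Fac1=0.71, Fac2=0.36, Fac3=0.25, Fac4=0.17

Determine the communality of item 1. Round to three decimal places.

h² = 0.77² + 0.29² + 0.37² + 0.19² = 0.5929 + 0.0841 + 0.1369 + 0.0361 = 0.8500

0.850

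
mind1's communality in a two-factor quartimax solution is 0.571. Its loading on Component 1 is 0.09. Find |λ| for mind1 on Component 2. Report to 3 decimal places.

0.750

Under orthogonal rotation h² = Σλ², so λ_Component 2² = h² − (0.0081) = 0.571 − 0.0081 = 0.5629.
|λ| = √0.5629 = 0.7503.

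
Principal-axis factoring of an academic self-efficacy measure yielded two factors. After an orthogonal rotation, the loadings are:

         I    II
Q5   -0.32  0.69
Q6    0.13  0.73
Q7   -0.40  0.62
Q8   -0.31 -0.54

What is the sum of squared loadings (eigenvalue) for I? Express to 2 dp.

0.38

SS loadings for I = (-0.32)² + 0.13² + (-0.40)² + (-0.31)² = 0.1024 + 0.0169 + 0.1600 + 0.0961 = 0.3754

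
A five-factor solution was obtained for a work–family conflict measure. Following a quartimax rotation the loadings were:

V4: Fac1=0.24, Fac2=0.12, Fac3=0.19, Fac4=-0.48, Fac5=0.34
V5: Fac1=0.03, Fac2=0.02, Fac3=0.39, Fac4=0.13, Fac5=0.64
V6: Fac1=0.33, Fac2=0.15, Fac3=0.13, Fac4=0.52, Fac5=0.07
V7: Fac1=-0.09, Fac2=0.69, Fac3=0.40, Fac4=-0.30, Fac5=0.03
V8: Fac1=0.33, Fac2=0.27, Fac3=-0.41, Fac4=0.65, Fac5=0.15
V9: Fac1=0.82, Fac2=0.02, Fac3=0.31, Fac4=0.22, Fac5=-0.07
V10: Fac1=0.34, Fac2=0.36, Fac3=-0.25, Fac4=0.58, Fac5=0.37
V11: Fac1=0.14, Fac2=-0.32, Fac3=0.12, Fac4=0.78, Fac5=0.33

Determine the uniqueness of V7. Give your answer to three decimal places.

0.265

h² = (-0.09)² + 0.69² + 0.40² + (-0.30)² + 0.03² = 0.0081 + 0.4761 + 0.1600 + 0.0900 + 0.0009 = 0.7351
Uniqueness u² = 1 − h² = 1 − 0.7351 = 0.2649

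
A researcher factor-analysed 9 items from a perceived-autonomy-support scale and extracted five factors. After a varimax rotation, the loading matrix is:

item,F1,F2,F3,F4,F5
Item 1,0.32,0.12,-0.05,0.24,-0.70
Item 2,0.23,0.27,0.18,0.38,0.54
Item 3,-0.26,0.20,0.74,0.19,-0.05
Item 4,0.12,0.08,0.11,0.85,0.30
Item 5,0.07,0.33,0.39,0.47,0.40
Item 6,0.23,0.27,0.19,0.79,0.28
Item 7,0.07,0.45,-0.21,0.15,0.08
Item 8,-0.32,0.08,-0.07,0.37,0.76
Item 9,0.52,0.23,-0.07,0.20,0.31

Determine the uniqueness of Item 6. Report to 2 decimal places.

h² = 0.23² + 0.27² + 0.19² + 0.79² + 0.28² = 0.0529 + 0.0729 + 0.0361 + 0.6241 + 0.0784 = 0.8644
Uniqueness u² = 1 − h² = 1 − 0.8644 = 0.1356

0.14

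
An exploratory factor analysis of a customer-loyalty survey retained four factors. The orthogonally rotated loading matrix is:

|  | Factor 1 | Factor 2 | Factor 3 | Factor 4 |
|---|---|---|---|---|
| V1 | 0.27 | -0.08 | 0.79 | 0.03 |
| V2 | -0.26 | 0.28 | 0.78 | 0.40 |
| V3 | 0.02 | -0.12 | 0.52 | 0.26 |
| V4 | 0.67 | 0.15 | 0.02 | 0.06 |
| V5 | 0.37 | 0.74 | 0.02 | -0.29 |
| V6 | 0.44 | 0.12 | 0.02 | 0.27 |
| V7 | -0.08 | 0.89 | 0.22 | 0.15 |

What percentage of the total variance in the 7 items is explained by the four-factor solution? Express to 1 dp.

SS loadings by factor: 0.9267, 1.4758, 1.5525, 0.4116; total = 4.3666.
Total variance with 7 standardized items is 7, so the solution explains 4.3666/7 = 0.6238 = 62.38%.

62.4%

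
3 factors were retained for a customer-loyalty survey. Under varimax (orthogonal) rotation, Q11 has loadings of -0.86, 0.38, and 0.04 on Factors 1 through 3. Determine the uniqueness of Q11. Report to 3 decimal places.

h² = (-0.86)² + 0.38² + 0.04² = 0.7396 + 0.1444 + 0.0016 = 0.8856
Uniqueness u² = 1 − h² = 1 − 0.8856 = 0.1144

0.114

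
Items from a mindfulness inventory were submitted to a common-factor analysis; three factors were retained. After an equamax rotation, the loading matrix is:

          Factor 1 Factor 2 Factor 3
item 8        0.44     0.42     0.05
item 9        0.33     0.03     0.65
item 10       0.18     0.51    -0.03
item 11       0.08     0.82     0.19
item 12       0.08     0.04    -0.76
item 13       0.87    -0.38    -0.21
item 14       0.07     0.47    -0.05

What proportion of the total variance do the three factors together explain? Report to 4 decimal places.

0.5246

SS loadings by factor: 1.1095, 1.4767, 1.0862; total = 3.6724.
Total variance with 7 standardized items is 7, so the solution explains 3.6724/7 = 0.5246.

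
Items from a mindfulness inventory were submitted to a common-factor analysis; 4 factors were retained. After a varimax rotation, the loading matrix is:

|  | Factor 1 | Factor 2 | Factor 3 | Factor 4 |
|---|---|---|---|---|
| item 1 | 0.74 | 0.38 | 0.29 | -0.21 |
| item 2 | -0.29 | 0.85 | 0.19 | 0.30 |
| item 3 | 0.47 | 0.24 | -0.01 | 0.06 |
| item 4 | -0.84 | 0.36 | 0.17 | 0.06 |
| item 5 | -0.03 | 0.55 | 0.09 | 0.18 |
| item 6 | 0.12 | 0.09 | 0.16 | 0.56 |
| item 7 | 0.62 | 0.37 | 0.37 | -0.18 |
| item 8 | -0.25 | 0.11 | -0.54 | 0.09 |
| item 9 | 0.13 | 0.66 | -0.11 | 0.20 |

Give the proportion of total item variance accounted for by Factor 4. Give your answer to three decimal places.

SS loadings for Factor 4 = (-0.21)² + 0.30² + 0.06² + 0.06² + 0.18² + 0.56² + (-0.18)² + 0.09² + 0.20² = 0.5678
Proportion of variance = 0.5678 / 9 = 0.0631.

0.063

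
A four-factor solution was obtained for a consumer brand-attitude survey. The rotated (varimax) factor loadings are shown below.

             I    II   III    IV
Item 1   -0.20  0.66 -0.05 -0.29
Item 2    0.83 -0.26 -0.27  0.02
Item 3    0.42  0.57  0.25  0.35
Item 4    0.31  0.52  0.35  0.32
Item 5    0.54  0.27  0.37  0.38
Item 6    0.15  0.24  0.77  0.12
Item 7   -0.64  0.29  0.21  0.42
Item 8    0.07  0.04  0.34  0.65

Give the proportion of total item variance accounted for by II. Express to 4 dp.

0.1643

SS loadings for II = 0.66² + (-0.26)² + 0.57² + 0.52² + 0.27² + 0.24² + 0.29² + 0.04² = 1.3147
Proportion of variance = 1.3147 / 8 = 0.1643.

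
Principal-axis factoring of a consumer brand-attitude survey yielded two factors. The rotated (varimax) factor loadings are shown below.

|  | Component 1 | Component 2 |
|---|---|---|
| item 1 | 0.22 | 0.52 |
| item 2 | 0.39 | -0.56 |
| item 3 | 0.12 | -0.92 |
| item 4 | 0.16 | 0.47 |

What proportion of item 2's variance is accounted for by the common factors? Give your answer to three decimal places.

h² = 0.39² + (-0.56)² = 0.1521 + 0.3136 = 0.4657

0.466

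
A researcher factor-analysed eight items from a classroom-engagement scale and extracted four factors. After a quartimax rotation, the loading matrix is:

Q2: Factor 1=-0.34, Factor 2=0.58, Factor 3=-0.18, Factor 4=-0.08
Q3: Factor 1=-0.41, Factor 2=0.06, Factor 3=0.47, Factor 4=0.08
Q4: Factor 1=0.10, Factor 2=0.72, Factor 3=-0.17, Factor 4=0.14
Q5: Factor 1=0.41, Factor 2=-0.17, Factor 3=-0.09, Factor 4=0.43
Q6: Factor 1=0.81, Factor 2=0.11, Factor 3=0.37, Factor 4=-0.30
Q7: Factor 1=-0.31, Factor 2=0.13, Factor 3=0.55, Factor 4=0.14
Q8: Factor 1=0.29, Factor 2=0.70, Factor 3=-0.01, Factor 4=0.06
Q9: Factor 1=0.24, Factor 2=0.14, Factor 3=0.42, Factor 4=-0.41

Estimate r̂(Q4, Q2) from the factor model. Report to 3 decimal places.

r̂ = Σ λ_i·λ_j across factors = (0.10)(-0.34) + (0.72)(0.58) + (-0.17)(-0.18) + (0.14)(-0.08)
  = -0.0340 +0.4176 +0.0306 -0.0112 = 0.4030

0.403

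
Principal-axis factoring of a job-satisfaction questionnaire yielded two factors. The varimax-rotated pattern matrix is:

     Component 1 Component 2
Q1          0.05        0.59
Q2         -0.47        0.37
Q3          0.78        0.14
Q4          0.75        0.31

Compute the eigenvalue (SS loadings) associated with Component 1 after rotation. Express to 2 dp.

SS loadings for Component 1 = 0.05² + (-0.47)² + 0.78² + 0.75² = 0.0025 + 0.2209 + 0.6084 + 0.5625 = 1.3943

1.39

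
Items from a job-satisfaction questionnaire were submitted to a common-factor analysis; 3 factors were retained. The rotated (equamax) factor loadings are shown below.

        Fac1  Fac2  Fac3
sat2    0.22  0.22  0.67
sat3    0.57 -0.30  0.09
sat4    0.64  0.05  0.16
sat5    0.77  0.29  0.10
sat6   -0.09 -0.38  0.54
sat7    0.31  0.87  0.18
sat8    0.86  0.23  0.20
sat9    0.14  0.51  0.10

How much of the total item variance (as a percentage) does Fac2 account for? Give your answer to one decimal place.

SS loadings for Fac2 = 0.22² + (-0.30)² + 0.05² + 0.29² + (-0.38)² + 0.87² + 0.23² + 0.51² = 1.4393
With 8 standardized items, total variance = 8. Proportion = 1.4393/8 = 0.1799 → 17.99%.

18.0%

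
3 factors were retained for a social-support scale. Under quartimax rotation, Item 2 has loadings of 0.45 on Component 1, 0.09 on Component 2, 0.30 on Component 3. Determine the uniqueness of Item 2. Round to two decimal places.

h² = 0.45² + 0.09² + 0.30² = 0.2025 + 0.0081 + 0.0900 = 0.3006
Uniqueness u² = 1 − h² = 1 − 0.3006 = 0.6994

0.70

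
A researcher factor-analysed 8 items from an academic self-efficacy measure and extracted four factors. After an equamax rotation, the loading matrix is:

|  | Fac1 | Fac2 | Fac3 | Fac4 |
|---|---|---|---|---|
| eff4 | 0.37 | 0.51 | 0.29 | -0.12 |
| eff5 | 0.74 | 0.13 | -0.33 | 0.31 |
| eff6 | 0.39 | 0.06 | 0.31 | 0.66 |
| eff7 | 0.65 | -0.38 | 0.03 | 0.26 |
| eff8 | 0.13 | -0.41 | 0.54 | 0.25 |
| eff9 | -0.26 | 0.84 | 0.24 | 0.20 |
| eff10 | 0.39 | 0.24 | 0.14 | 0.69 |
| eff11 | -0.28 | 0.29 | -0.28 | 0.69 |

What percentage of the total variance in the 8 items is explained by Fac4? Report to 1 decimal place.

SS loadings for Fac4 = (-0.12)² + 0.31² + 0.66² + 0.26² + 0.25² + 0.20² + 0.69² + 0.69² = 1.6684
With 8 standardized items, total variance = 8. Proportion = 1.6684/8 = 0.2085 → 20.85%.

20.9%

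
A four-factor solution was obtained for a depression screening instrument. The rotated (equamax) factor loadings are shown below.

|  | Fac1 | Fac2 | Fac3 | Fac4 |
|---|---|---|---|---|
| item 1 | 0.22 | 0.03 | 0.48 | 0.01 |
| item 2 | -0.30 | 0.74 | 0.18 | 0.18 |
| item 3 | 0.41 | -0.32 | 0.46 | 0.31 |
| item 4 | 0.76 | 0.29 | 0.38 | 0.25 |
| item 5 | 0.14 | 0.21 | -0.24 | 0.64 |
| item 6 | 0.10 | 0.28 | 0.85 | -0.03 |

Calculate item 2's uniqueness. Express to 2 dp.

0.30

h² = (-0.30)² + 0.74² + 0.18² + 0.18² = 0.0900 + 0.5476 + 0.0324 + 0.0324 = 0.7024
Uniqueness u² = 1 − h² = 1 − 0.7024 = 0.2976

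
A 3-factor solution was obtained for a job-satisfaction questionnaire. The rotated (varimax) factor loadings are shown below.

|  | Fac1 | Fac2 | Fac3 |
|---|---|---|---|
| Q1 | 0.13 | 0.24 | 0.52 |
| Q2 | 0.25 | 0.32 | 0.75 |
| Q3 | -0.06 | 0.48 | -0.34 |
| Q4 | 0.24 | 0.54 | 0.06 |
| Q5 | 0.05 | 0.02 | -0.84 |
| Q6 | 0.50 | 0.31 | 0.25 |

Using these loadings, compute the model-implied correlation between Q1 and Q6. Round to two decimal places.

r̂ = Σ λ_i·λ_j across factors = (0.13)(0.50) + (0.24)(0.31) + (0.52)(0.25)
  = +0.0650 +0.0744 +0.1300 = 0.2694

0.27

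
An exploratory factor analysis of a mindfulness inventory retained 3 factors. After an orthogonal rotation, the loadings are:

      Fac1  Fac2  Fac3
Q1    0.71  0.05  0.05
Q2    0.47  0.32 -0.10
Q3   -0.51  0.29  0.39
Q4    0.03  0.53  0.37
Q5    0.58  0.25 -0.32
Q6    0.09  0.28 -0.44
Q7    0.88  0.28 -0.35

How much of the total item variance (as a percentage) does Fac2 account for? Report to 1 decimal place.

SS loadings for Fac2 = 0.05² + 0.32² + 0.29² + 0.53² + 0.25² + 0.28² + 0.28² = 0.6892
With 7 standardized items, total variance = 7. Proportion = 0.6892/7 = 0.0985 → 9.85%.

9.8%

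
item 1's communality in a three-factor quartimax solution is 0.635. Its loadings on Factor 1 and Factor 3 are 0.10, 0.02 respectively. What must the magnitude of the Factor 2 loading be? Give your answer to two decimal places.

0.79

Under orthogonal rotation h² = Σλ², so λ_Factor 2² = h² − (0.0104) = 0.635 − 0.0104 = 0.6246.
|λ| = √0.6246 = 0.7903.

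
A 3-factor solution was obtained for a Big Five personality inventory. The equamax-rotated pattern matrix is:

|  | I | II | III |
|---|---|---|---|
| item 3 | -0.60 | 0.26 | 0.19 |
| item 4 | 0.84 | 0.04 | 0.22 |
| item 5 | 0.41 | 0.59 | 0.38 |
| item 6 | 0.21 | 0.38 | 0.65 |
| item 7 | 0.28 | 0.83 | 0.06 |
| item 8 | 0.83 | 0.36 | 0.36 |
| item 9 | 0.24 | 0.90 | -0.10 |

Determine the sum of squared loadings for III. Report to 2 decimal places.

SS loadings for III = 0.19² + 0.22² + 0.38² + 0.65² + 0.06² + 0.36² + (-0.10)² = 0.0361 + 0.0484 + 0.1444 + 0.4225 + 0.0036 + 0.1296 + 0.0100 = 0.7946

0.79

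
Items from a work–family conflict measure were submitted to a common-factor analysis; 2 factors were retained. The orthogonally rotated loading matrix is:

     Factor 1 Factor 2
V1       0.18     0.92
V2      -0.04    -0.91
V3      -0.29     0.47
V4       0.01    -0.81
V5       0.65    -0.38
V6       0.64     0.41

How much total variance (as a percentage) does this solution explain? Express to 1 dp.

Communalities: 0.8788, 0.8297, 0.3050, 0.6562, 0.5669, 0.5777; Σh² = 3.8143.
Total variance with 6 standardized items is 6, so the solution explains 3.8143/6 = 0.6357 = 63.57%.

63.6%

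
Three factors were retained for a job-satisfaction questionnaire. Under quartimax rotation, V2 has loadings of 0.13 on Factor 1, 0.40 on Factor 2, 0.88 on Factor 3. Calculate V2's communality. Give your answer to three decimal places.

h² = 0.13² + 0.40² + 0.88² = 0.0169 + 0.1600 + 0.7744 = 0.9513

0.951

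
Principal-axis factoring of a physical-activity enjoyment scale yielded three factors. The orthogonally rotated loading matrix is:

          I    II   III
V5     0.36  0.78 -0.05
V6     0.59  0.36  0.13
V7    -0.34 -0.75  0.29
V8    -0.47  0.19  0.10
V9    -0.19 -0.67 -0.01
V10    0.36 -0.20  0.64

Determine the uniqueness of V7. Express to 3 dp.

h² = (-0.34)² + (-0.75)² + 0.29² = 0.1156 + 0.5625 + 0.0841 = 0.7622
Uniqueness u² = 1 − h² = 1 − 0.7622 = 0.2378

0.238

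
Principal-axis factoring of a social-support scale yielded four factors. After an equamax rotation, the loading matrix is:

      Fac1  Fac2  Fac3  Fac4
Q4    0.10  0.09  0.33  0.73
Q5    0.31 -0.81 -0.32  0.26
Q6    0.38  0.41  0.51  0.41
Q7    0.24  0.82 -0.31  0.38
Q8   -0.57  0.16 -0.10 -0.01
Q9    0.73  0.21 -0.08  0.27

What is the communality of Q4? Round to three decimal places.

0.660

h² = 0.10² + 0.09² + 0.33² + 0.73² = 0.0100 + 0.0081 + 0.1089 + 0.5329 = 0.6599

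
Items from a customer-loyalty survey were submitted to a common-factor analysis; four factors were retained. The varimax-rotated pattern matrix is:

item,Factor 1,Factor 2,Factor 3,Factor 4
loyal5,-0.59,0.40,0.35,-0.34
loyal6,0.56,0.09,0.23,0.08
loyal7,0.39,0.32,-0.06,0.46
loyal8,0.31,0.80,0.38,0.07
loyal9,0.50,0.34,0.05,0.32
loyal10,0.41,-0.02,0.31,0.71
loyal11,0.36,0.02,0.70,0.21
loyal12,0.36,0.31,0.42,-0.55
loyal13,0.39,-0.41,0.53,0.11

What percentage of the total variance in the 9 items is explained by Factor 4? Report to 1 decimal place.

14.5%

SS loadings for Factor 4 = (-0.34)² + 0.08² + 0.46² + 0.07² + 0.32² + 0.71² + 0.21² + (-0.55)² + 0.11² = 1.3037
With 9 standardized items, total variance = 9. Proportion = 1.3037/9 = 0.1449 → 14.49%.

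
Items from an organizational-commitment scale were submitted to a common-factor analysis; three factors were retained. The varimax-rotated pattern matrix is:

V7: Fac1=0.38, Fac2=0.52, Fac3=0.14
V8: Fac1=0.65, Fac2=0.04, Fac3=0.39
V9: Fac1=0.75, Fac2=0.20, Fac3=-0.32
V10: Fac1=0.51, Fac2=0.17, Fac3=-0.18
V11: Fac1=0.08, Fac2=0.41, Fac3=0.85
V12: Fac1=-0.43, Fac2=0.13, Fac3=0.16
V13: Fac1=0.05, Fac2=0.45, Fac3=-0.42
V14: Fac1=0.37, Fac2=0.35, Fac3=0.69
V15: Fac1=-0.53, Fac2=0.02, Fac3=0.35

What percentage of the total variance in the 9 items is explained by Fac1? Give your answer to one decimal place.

SS loadings for Fac1 = 0.38² + 0.65² + 0.75² + 0.51² + 0.08² + (-0.43)² + 0.05² + 0.37² + (-0.53)² = 2.0011
With 9 standardized items, total variance = 9. Proportion = 2.0011/9 = 0.2223 → 22.23%.

22.2%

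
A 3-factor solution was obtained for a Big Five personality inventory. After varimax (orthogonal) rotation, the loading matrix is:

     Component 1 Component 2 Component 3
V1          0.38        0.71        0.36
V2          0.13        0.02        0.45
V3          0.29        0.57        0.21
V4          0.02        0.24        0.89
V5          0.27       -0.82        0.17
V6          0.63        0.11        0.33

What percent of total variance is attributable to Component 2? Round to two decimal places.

SS loadings for Component 2 = 0.71² + 0.02² + 0.57² + 0.24² + (-0.82)² + 0.11² = 1.5715
With 6 standardized items, total variance = 6. Proportion = 1.5715/6 = 0.2619 → 26.19%.

26.19%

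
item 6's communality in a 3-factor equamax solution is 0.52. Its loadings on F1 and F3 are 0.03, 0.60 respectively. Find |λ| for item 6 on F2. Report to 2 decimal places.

Under orthogonal rotation h² = Σλ², so λ_F2² = h² − (0.3609) = 0.52 − 0.3609 = 0.1591.
|λ| = √0.1591 = 0.3989.

0.40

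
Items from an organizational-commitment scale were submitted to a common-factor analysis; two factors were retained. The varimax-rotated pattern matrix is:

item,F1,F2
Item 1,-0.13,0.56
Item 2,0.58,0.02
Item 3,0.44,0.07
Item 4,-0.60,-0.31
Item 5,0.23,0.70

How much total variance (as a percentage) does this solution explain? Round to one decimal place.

SS loadings by factor: 0.9598, 0.9050; total = 1.8648.
Total variance with 5 standardized items is 5, so the solution explains 1.8648/5 = 0.3730 = 37.30%.

37.3%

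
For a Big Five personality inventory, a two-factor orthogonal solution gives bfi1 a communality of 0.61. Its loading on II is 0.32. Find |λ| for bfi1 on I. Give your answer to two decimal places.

Under orthogonal rotation h² = Σλ², so λ_I² = h² − (0.1024) = 0.61 − 0.1024 = 0.5076.
|λ| = √0.5076 = 0.7125.

0.71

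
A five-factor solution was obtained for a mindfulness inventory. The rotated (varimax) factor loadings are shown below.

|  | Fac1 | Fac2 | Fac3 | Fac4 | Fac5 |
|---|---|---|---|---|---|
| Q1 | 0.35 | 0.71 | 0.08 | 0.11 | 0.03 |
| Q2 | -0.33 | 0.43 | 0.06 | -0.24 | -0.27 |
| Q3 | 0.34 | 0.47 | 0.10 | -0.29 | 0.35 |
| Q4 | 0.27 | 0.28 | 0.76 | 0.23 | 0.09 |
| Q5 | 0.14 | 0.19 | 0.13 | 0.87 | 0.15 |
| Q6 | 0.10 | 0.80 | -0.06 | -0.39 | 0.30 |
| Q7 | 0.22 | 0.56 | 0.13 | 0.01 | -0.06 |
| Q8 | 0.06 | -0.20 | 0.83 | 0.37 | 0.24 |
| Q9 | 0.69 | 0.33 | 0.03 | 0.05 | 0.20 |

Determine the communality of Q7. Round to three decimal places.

h² = 0.22² + 0.56² + 0.13² + 0.01² + (-0.06)² = 0.0484 + 0.3136 + 0.0169 + 0.0001 + 0.0036 = 0.3826

0.383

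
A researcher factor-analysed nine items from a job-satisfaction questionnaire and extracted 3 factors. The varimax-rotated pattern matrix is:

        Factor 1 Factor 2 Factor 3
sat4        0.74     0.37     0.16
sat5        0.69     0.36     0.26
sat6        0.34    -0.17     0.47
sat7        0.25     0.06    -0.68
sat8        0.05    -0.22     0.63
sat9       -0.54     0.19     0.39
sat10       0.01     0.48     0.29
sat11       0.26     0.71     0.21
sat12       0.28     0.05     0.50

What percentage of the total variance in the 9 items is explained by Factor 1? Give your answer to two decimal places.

18.24%

SS loadings for Factor 1 = 0.74² + 0.69² + 0.34² + 0.25² + 0.05² + (-0.54)² + 0.01² + 0.26² + 0.28² = 1.6420
With 9 standardized items, total variance = 9. Proportion = 1.6420/9 = 0.1824 → 18.24%.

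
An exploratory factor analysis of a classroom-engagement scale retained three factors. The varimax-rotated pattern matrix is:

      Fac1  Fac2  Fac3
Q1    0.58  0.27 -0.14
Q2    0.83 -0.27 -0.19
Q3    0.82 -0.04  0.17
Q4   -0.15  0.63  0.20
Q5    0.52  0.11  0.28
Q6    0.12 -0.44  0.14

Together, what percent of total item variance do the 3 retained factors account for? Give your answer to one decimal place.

49.6%

SS loadings by factor: 2.0050, 0.7500, 0.2226; total = 2.9776.
Total variance with 6 standardized items is 6, so the solution explains 2.9776/6 = 0.4963 = 49.63%.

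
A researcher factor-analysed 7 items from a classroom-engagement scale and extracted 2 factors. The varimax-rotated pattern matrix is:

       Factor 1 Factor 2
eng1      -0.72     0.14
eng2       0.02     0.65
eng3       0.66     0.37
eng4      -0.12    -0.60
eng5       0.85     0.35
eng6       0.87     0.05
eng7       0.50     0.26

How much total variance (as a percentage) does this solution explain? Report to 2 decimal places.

54.71%

SS loadings by factor: 2.6982, 1.1316; total = 3.8298.
Total variance with 7 standardized items is 7, so the solution explains 3.8298/7 = 0.5471 = 54.71%.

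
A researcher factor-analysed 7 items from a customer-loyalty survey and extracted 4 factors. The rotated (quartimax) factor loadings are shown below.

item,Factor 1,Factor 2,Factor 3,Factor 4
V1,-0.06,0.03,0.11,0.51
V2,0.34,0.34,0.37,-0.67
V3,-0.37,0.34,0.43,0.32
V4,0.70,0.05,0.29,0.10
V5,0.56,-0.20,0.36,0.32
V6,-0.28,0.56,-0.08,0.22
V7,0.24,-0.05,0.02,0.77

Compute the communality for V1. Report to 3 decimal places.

0.277

h² = (-0.06)² + 0.03² + 0.11² + 0.51² = 0.0036 + 0.0009 + 0.0121 + 0.2601 = 0.2767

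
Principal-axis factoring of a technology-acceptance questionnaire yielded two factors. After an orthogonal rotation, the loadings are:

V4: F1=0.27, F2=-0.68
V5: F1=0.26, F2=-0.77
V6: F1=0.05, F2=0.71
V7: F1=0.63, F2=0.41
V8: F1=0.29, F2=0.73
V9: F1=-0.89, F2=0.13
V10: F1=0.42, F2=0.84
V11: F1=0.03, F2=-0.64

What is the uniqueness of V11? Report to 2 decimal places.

0.59

h² = 0.03² + (-0.64)² = 0.0009 + 0.4096 = 0.4105
Uniqueness u² = 1 − h² = 1 − 0.4105 = 0.5895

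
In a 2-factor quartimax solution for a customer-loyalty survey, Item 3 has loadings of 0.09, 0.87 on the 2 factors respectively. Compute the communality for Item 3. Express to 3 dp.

0.765

h² = 0.09² + 0.87² = 0.0081 + 0.7569 = 0.7650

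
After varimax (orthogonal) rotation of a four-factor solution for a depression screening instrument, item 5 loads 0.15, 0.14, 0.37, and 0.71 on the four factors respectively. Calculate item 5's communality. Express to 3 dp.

h² = 0.15² + 0.14² + 0.37² + 0.71² = 0.0225 + 0.0196 + 0.1369 + 0.5041 = 0.6831

0.683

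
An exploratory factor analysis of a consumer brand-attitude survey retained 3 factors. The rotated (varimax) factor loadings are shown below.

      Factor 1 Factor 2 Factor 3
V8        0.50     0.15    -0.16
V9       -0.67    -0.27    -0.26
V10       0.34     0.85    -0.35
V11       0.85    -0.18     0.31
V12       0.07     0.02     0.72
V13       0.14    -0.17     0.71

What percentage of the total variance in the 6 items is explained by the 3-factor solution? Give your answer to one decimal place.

Communalities: 0.2981, 0.5894, 0.9606, 0.8510, 0.5237, 0.5526; Σh² = 3.7754.
Total variance with 6 standardized items is 6, so the solution explains 3.7754/6 = 0.6292 = 62.92%.

62.9%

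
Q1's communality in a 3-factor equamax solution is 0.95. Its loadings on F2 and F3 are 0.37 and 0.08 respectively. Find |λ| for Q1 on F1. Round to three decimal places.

Under orthogonal rotation h² = Σλ², so λ_F1² = h² − (0.1433) = 0.95 − 0.1433 = 0.8067.
|λ| = √0.8067 = 0.8982.

0.898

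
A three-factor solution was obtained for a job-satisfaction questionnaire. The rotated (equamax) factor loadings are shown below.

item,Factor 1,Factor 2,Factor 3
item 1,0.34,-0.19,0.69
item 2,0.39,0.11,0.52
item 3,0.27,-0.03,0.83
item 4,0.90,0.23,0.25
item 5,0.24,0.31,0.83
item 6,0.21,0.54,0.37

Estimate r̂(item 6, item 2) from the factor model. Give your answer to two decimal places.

0.33

r̂ = Σ λ_i·λ_j across factors = (0.21)(0.39) + (0.54)(0.11) + (0.37)(0.52)
  = +0.0819 +0.0594 +0.1924 = 0.3337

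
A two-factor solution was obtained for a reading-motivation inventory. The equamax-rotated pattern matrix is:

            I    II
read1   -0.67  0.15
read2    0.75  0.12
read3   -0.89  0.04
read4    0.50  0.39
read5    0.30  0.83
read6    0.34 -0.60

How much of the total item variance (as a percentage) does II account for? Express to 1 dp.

SS loadings for II = 0.15² + 0.12² + 0.04² + 0.39² + 0.83² + (-0.60)² = 1.2395
With 6 standardized items, total variance = 6. Proportion = 1.2395/6 = 0.2066 → 20.66%.

20.7%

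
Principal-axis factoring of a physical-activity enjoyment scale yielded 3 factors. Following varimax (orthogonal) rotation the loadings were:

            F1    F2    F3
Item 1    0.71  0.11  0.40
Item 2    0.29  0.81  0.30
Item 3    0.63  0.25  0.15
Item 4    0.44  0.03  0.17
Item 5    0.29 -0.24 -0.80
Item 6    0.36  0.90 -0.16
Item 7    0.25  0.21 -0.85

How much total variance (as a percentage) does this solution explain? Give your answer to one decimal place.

SS loadings by factor: 1.4549, 1.6433, 1.6895; total = 4.7877.
Total variance with 7 standardized items is 7, so the solution explains 4.7877/7 = 0.6840 = 68.40%.

68.4%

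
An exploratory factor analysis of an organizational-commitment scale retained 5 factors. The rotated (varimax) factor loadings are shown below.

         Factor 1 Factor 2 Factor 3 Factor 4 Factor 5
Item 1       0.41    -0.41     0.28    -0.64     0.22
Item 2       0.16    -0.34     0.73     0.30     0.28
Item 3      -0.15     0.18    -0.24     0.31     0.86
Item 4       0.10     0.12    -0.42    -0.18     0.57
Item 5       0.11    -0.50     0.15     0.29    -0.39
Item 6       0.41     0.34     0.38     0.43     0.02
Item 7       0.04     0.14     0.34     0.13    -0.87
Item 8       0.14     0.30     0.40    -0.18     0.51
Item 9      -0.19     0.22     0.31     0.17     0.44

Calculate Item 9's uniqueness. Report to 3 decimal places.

h² = (-0.19)² + 0.22² + 0.31² + 0.17² + 0.44² = 0.0361 + 0.0484 + 0.0961 + 0.0289 + 0.1936 = 0.4031
Uniqueness u² = 1 − h² = 1 − 0.4031 = 0.5969

0.597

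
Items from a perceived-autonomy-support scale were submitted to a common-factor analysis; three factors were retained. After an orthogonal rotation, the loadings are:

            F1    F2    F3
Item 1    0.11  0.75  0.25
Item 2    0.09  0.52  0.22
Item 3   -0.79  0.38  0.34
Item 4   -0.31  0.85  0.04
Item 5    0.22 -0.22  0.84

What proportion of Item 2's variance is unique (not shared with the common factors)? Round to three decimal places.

h² = 0.09² + 0.52² + 0.22² = 0.0081 + 0.2704 + 0.0484 = 0.3269
Uniqueness u² = 1 − h² = 1 − 0.3269 = 0.6731

0.673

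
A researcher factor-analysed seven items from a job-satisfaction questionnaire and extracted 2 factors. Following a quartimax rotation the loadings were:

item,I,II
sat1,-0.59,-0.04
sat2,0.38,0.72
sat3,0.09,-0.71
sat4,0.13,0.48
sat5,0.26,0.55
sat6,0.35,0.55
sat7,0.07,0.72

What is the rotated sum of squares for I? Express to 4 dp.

SS loadings for I = (-0.59)² + 0.38² + 0.09² + 0.13² + 0.26² + 0.35² + 0.07² = 0.3481 + 0.1444 + 0.0081 + 0.0169 + 0.0676 + 0.1225 + 0.0049 = 0.7125

0.7125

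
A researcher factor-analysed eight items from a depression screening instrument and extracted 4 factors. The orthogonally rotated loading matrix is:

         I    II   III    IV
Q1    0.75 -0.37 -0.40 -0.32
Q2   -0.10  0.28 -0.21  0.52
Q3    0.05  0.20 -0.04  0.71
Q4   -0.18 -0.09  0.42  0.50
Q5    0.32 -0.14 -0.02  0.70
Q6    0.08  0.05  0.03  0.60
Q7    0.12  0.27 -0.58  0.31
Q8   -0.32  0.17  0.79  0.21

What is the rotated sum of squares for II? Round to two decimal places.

0.39

SS loadings for II = (-0.37)² + 0.28² + 0.20² + (-0.09)² + (-0.14)² + 0.05² + 0.27² + 0.17² = 0.1369 + 0.0784 + 0.0400 + 0.0081 + 0.0196 + 0.0025 + 0.0729 + 0.0289 = 0.3873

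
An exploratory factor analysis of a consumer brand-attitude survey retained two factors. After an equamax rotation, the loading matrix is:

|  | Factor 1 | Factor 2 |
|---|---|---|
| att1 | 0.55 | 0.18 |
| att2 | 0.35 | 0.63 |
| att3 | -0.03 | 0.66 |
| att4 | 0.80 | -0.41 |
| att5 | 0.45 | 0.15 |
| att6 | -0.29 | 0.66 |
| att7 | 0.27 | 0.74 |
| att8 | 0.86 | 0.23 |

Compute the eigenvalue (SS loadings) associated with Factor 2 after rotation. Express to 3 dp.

2.092

SS loadings for Factor 2 = 0.18² + 0.63² + 0.66² + (-0.41)² + 0.15² + 0.66² + 0.74² + 0.23² = 0.0324 + 0.3969 + 0.4356 + 0.1681 + 0.0225 + 0.4356 + 0.5476 + 0.0529 = 2.0916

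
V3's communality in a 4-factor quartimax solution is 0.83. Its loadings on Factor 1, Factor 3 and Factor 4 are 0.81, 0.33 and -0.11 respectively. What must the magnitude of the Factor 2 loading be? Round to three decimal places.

0.230

Under orthogonal rotation h² = Σλ², so λ_Factor 2² = h² − (0.7771) = 0.83 − 0.7771 = 0.0529.
|λ| = √0.0529 = 0.2300.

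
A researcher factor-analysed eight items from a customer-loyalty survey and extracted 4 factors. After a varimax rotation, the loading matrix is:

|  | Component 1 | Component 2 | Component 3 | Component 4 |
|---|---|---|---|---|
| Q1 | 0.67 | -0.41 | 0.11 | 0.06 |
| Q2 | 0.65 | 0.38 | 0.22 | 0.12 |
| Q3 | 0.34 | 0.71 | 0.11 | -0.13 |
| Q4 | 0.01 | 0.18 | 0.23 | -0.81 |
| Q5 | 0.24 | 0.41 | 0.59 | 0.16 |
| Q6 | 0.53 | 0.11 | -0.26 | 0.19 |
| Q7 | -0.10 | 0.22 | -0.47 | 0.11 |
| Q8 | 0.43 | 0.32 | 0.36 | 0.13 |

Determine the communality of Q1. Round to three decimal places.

0.633

h² = 0.67² + (-0.41)² + 0.11² + 0.06² = 0.4489 + 0.1681 + 0.0121 + 0.0036 = 0.6327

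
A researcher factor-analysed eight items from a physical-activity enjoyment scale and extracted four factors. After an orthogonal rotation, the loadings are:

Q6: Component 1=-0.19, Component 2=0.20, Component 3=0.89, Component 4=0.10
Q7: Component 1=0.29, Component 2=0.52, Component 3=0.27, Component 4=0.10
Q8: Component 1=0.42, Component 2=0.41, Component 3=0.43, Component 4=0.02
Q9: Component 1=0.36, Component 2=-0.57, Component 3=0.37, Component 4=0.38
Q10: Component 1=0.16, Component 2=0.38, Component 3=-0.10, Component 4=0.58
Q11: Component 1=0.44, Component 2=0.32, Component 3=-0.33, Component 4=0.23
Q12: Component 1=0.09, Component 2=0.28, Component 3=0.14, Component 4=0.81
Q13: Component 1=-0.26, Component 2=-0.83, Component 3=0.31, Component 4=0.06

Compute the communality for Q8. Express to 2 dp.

0.53

h² = 0.42² + 0.41² + 0.43² + 0.02² = 0.1764 + 0.1681 + 0.1849 + 0.0004 = 0.5298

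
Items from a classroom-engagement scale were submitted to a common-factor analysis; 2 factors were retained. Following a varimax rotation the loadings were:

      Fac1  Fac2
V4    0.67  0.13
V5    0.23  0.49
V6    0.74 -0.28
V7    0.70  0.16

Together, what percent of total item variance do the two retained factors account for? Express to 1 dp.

47.5%

Communalities: 0.4658, 0.2930, 0.6260, 0.5156; Σh² = 1.9004.
Total variance with 4 standardized items is 4, so the solution explains 1.9004/4 = 0.4751 = 47.51%.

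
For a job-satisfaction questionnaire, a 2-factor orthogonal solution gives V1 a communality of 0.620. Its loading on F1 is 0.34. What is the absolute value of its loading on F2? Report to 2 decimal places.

Under orthogonal rotation h² = Σλ², so λ_F2² = h² − (0.1156) = 0.620 − 0.1156 = 0.5044.
|λ| = √0.5044 = 0.7102.

0.71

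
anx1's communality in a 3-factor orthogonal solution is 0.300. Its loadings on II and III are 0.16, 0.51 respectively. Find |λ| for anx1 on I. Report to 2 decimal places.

Under orthogonal rotation h² = Σλ², so λ_I² = h² − (0.2857) = 0.300 − 0.2857 = 0.0143.
|λ| = √0.0143 = 0.1196.

0.12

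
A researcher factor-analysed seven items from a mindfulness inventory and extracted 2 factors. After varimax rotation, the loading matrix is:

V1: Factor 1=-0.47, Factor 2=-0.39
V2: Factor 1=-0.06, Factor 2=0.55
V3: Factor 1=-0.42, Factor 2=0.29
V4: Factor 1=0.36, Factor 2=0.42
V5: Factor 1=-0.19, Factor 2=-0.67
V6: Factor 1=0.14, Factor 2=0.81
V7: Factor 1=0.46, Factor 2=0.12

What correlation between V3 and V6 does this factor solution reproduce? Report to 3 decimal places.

0.176

r̂ = Σ λ_i·λ_j across factors = (-0.42)(0.14) + (0.29)(0.81)
  = -0.0588 +0.2349 = 0.1761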